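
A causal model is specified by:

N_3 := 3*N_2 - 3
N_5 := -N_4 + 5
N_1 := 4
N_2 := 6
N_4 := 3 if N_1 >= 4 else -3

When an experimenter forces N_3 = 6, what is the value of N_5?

do(N_3=6) replaces the equation N_3 := 3*N_2 - 3 with the constant N_3 = 6.
N_5 is not downstream of the intervention, so its value is determined by the original equations.
N_4 = 3 if N_1 >= 4 else -3  [with N_1=4]  = 3
N_5 = -N_4 + 5  [with N_4=3]  = 2

2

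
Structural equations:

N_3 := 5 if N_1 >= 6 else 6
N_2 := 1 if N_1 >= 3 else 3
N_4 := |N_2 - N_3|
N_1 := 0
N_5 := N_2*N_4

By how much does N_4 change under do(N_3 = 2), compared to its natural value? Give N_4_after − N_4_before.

-2

The intervention breaks the incoming arrows to N_3: N_3 := 5 if N_1 >= 6 else 6 no longer applies, and N_3 = 2.
N_2 = 1 if N_1 >= 3 else 3  [with N_1=0]  = 3
N_4 = |N_2 - N_3|  [with N_2=3, N_3=2]  = 1
Without intervention: N_2 = 1 if N_1 >= 3 else 3  [with N_1=0]  = 3; N_3 = 5 if N_1 >= 6 else 6  [with N_1=0]  = 6; N_4 = |N_2 - N_3|  [with N_2=3, N_3=6]  = 3.
Change = 1 − 3 = -2.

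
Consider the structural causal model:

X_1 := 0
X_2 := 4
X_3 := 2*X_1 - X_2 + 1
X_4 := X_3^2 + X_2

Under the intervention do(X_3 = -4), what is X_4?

20

The intervention breaks the incoming arrows to X_3: X_3 := 2*X_1 - X_2 + 1 no longer applies, and X_3 = -4.
X_4 = X_3^2 + X_2  [with X_3=-4, X_2=4]  = 20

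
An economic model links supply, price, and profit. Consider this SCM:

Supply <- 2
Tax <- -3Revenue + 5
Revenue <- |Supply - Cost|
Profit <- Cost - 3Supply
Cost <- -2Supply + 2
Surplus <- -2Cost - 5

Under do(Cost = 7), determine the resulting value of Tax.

-10

Under do(Cost=7), the mechanism Cost <- -2Supply + 2 is discarded; Cost is fixed at 7.
Revenue = |Supply - Cost|  [with Supply=2, Cost=7]  = 5
Tax = -3Revenue + 5  [with Revenue=5]  = -10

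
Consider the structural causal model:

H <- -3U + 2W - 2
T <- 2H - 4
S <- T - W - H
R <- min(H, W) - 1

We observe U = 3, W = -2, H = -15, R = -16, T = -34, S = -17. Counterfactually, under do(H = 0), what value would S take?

-2

The intervention breaks the incoming arrows to H: H <- -3U + 2W - 2 no longer applies, and H = 0.
T = 2H - 4  [with H=0]  = -4
S = T - W - H  [with T=-4, W=-2, H=0]  = -2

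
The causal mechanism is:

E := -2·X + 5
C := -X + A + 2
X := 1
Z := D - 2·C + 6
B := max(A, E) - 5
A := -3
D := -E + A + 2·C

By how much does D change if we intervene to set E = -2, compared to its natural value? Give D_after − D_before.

Intervening sets E = -2 and removes its equation (E := -2·X + 5).
C = -X + A + 2  [with X=1, A=-3]  = -2
D = -E + A + 2·C  [with E=-2, A=-3, C=-2]  = -5
Without intervention: C = -X + A + 2  [with X=1, A=-3]  = -2; E = -2·X + 5  [with X=1]  = 3; D = -E + A + 2·C  [with E=3, A=-3, C=-2]  = -10.
Change = -5 − (-10) = 5.

5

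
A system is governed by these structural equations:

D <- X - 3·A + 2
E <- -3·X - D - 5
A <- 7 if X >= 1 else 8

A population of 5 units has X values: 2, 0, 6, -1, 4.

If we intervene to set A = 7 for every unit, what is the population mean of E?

5.2

Under do(A=7), A's equation is replaced by A=7 for every unit. Per-unit E: 6, 14, -10, 18, -2. Mean = 5.2.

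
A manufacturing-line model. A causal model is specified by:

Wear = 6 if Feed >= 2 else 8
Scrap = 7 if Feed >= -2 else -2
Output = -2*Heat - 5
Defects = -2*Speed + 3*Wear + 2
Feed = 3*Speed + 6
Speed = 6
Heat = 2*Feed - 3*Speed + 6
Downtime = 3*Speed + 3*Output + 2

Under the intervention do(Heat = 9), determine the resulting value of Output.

The intervention breaks the incoming arrows to Heat: Heat = 2*Feed - 3*Speed + 6 no longer applies, and Heat = 9.
Output = -2*Heat - 5  [with Heat=9]  = -23

-23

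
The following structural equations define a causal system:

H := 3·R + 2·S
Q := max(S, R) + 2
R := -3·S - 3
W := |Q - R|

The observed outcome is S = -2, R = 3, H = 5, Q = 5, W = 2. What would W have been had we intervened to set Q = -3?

Intervening sets Q = -3 and removes its equation (Q := max(S, R) + 2).
R = -3·S - 3  [with S=-2]  = 3
W = |Q - R|  [with Q=-3, R=3]  = 6

6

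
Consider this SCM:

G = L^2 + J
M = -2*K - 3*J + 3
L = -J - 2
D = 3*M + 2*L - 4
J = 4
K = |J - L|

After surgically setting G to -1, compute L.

-6

Under do(G=-1), the mechanism G = L^2 + J is discarded; G is fixed at -1.
No directed path runs from G to L, so L keeps its natural value.
L = -J - 2  [with J=4]  = -6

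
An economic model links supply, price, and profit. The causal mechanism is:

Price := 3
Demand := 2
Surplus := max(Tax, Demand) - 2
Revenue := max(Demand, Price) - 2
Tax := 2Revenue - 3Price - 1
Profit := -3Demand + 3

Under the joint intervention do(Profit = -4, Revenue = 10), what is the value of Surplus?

The joint intervention fixes Profit = -4, Revenue = 10, removing each variable's own equation.
Tax = 2Revenue - 3Price - 1  [with Revenue=10, Price=3]  = 10
Surplus = max(Tax, Demand) - 2  [with Tax=10, Demand=2]  = 8

8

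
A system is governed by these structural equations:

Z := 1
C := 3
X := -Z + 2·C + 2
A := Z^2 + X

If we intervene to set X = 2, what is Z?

1

Under do(X=2), the mechanism X := -Z + 2·C + 2 is discarded; X is fixed at 2.
Z is not downstream of the intervention, so its value is determined by the original equations.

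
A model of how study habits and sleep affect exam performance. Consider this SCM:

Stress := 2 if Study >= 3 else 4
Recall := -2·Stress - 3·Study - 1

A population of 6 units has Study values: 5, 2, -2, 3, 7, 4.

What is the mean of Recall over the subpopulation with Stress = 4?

Observing Stress=4 restricts to units where Stress's equation naturally yields 4: Study ∈ {2, -2}. In that subpopulation Recall = -15, -3, mean -9.

-9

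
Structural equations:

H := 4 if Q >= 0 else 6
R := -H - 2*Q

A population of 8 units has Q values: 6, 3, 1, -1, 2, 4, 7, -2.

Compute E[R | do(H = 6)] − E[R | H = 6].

Under do(H=6), H's equation is replaced by H=6 for every unit. Per-unit R: -18, -12, -8, -4, -10, -14, -20, -2. Mean = -11.
Conditioning on H=6 selects the 2 unit(s) with Q ∈ {-1, -2}. Their R values: -4, -2. Mean = -3.
Difference = -11 − (-3) = -8.

-8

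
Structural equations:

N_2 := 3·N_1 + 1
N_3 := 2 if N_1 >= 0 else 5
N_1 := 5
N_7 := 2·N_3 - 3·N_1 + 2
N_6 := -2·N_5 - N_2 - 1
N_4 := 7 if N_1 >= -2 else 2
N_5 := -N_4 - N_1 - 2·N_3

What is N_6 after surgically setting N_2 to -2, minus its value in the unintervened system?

18

Under do(N_2=-2), the mechanism N_2 := 3·N_1 + 1 is discarded; N_2 is fixed at -2.
N_3 = 2 if N_1 >= 0 else 5  [with N_1=5]  = 2
N_4 = 7 if N_1 >= -2 else 2  [with N_1=5]  = 7
N_5 = -N_4 - N_1 - 2·N_3  [with N_4=7, N_1=5, N_3=2]  = -16
N_6 = -2·N_5 - N_2 - 1  [with N_5=-16, N_2=-2]  = 33
Without intervention: N_2 = 3·N_1 + 1  [with N_1=5]  = 16; N_3 = 2 if N_1 >= 0 else 5  [with N_1=5]  = 2; N_4 = 7 if N_1 >= -2 else 2  [with N_1=5]  = 7; N_5 = -N_4 - N_1 - 2·N_3  [with N_4=7, N_1=5, N_3=2]  = -16; N_6 = -2·N_5 - N_2 - 1  [with N_5=-16, N_2=16]  = 15.
Change = 33 − 15 = 18.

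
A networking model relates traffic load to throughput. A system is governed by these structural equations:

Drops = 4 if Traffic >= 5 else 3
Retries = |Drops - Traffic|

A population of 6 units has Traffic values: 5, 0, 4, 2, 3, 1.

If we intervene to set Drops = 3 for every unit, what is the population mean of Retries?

The intervention sets Drops=3 in all 6 units regardless of Traffic. Recomputing Retries per unit gives 2, 3, 1, 1, 0, 2; average 1.5.

1.5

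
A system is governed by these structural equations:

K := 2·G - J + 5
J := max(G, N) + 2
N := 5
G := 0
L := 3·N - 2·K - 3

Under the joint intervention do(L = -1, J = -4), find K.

9

Under do(L = -1, J = -4), each intervened variable's structural equation is replaced by its fixed value.
K = 2·G - J + 5  [with G=0, J=-4]  = 9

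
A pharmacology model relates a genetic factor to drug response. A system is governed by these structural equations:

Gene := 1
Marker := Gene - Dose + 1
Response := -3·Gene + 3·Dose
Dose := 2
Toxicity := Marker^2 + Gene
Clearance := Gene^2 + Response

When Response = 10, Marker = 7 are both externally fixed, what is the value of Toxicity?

The joint intervention fixes Response = 10, Marker = 7, removing each variable's own equation.
Toxicity = Marker^2 + Gene  [with Marker=7, Gene=1]  = 50

50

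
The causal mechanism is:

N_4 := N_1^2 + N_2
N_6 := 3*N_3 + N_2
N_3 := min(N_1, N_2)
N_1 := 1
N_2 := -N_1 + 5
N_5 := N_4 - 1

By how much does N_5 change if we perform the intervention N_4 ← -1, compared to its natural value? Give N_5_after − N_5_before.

Intervening sets N_4 = -1 and removes its equation (N_4 := N_1^2 + N_2).
N_5 = N_4 - 1  [with N_4=-1]  = -2
Without intervention: N_2 = -N_1 + 5  [with N_1=1]  = 4; N_4 = N_1^2 + N_2  [with N_1=1, N_2=4]  = 5; N_5 = N_4 - 1  [with N_4=5]  = 4.
Change = -2 − 4 = -6.

-6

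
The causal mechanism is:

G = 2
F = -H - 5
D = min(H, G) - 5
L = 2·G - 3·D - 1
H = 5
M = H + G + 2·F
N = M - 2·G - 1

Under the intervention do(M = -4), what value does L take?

The intervention breaks the incoming arrows to M: M = H + G + 2·F no longer applies, and M = -4.
No directed path runs from M to L, so L keeps its natural value.
D = min(H, G) - 5  [with H=5, G=2]  = -3
L = 2·G - 3·D - 1  [with G=2, D=-3]  = 12

12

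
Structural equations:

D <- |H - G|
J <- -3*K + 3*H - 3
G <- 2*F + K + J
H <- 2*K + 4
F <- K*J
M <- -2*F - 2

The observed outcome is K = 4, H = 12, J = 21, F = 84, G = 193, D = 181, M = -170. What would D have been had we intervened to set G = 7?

5

The intervention breaks the incoming arrows to G: G <- 2*F + K + J no longer applies, and G = 7.
H = 2*K + 4  [with K=4]  = 12
D = |H - G|  [with H=12, G=7]  = 5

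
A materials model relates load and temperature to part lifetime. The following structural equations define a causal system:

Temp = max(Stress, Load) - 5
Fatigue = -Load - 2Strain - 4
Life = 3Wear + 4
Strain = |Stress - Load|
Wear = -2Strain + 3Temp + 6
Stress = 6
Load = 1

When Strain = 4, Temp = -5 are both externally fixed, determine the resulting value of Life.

-47

Under do(Strain = 4, Temp = -5), each intervened variable's structural equation is replaced by its fixed value.
Wear = -2Strain + 3Temp + 6  [with Strain=4, Temp=-5]  = -17
Life = 3Wear + 4  [with Wear=-17]  = -47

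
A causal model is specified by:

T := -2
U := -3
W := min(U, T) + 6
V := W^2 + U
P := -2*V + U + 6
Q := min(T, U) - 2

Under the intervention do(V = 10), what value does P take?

-17

Intervening sets V = 10 and removes its equation (V := W^2 + U).
P = -2*V + U + 6  [with V=10, U=-3]  = -17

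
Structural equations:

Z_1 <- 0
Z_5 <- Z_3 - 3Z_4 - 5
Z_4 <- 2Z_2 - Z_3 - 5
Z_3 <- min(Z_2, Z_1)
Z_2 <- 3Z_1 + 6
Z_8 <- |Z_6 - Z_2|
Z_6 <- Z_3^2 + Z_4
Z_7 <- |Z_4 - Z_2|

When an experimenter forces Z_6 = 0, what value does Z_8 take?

Intervening sets Z_6 = 0 and removes its equation (Z_6 <- Z_3^2 + Z_4).
Z_2 = 3Z_1 + 6  [with Z_1=0]  = 6
Z_8 = |Z_6 - Z_2|  [with Z_6=0, Z_2=6]  = 6

6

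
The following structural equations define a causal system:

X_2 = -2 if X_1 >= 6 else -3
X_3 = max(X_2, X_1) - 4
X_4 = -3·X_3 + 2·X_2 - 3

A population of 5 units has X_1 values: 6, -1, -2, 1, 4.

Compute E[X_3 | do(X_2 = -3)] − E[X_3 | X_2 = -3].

The intervention sets X_2=-3 in all 5 units regardless of X_1. Recomputing X_3 per unit gives 2, -5, -6, -3, 0; average -2.4.
E[X_3|X_2=-3] averages over only the 4 units with X_2=-3 (X_1 = -1, -2, 1, 4): X_3 = -5, -6, -3, 0, mean -3.5.
Difference = -2.4 − (-3.5) = 1.1.

1.1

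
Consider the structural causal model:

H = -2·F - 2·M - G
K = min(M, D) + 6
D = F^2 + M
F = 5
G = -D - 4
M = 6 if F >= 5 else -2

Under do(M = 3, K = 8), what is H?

Setting M = 3, K = 8 by intervention discards those variables' equations.
D = F^2 + M  [with F=5, M=3]  = 28
G = -D - 4  [with D=28]  = -32
H = -2·F - 2·M - G  [with F=5, M=3, G=-32]  = 16

16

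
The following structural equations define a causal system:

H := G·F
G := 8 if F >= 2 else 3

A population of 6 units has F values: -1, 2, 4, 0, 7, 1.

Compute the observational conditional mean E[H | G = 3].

E[H|G=3] averages over only the 3 units with G=3 (F = -1, 0, 1): H = -3, 0, 3, mean 0.

0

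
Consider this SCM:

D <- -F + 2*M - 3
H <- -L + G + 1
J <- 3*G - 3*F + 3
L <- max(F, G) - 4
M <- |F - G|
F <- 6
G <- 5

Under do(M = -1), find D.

The intervention breaks the incoming arrows to M: M <- |F - G| no longer applies, and M = -1.
D = -F + 2*M - 3  [with F=6, M=-1]  = -11

-11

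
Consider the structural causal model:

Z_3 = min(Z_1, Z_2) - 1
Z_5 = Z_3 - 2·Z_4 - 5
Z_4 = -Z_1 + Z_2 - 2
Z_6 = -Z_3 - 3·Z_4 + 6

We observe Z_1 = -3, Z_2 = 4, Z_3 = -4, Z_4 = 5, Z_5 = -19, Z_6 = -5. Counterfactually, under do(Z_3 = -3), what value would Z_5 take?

-18

do(Z_3=-3) replaces the equation Z_3 = min(Z_1, Z_2) - 1 with the constant Z_3 = -3.
Z_4 = -Z_1 + Z_2 - 2  [with Z_1=-3, Z_2=4]  = 5
Z_5 = Z_3 - 2·Z_4 - 5  [with Z_3=-3, Z_4=5]  = -18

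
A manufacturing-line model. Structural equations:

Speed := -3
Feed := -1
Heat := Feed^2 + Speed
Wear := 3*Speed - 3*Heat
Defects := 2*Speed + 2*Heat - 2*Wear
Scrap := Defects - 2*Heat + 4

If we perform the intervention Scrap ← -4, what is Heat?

do(Scrap=-4) replaces the equation Scrap := Defects - 2*Heat + 4 with the constant Scrap = -4.
Heat is not downstream of the intervention, so its value is determined by the original equations.
Heat = Feed^2 + Speed  [with Feed=-1, Speed=-3]  = -2

-2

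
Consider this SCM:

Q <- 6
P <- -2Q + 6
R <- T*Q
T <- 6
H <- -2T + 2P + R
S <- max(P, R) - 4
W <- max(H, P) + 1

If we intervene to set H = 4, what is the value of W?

The intervention breaks the incoming arrows to H: H <- -2T + 2P + R no longer applies, and H = 4.
P = -2Q + 6  [with Q=6]  = -6
W = max(H, P) + 1  [with H=4, P=-6]  = 5

5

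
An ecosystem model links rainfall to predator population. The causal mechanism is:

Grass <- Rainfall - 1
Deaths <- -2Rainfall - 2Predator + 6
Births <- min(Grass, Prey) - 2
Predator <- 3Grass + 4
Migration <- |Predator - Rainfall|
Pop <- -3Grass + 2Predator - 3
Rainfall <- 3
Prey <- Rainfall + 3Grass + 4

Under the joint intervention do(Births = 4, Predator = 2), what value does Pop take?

Under do(Births = 4, Predator = 2), each intervened variable's structural equation is replaced by its fixed value.
Grass = Rainfall - 1  [with Rainfall=3]  = 2
Pop = -3Grass + 2Predator - 3  [with Grass=2, Predator=2]  = -5

-5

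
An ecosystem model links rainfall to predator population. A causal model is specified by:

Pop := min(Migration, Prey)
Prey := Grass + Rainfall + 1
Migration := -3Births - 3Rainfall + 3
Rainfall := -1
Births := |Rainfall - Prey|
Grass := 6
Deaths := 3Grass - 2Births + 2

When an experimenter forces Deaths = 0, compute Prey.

do(Deaths=0) replaces the equation Deaths := 3Grass - 2Births + 2 with the constant Deaths = 0.
Prey is not downstream of the intervention, so its value is determined by the original equations.
Prey = Grass + Rainfall + 1  [with Grass=6, Rainfall=-1]  = 6

6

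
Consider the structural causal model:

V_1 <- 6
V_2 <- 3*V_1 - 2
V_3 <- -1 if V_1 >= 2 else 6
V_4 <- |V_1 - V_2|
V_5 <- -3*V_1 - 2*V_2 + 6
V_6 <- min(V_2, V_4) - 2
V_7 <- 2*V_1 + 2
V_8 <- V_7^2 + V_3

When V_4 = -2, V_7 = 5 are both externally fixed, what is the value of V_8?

Setting V_4 = -2, V_7 = 5 by intervention discards those variables' equations.
V_3 = -1 if V_1 >= 2 else 6  [with V_1=6]  = -1
V_8 = V_7^2 + V_3  [with V_7=5, V_3=-1]  = 24

24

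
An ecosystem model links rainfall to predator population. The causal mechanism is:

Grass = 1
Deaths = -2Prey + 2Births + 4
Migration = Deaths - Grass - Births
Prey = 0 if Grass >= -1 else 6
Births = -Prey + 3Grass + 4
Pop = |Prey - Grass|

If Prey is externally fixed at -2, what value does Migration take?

do(Prey=-2) replaces the equation Prey = 0 if Grass >= -1 else 6 with the constant Prey = -2.
Births = -Prey + 3Grass + 4  [with Prey=-2, Grass=1]  = 9
Deaths = -2Prey + 2Births + 4  [with Prey=-2, Births=9]  = 26
Migration = Deaths - Grass - Births  [with Deaths=26, Grass=1, Births=9]  = 16

16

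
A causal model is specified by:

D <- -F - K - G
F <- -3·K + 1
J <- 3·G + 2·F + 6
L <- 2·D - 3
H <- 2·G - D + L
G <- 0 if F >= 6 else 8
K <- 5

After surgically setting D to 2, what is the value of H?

15

Under do(D=2), the mechanism D <- -F - K - G is discarded; D is fixed at 2.
F = -3·K + 1  [with K=5]  = -14
G = 0 if F >= 6 else 8  [with F=-14]  = 8
L = 2·D - 3  [with D=2]  = 1
H = 2·G - D + L  [with G=8, D=2, L=1]  = 15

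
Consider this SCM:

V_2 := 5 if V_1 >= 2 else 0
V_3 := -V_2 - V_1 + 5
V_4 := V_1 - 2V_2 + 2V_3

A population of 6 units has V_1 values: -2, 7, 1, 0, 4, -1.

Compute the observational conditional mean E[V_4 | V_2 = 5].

Conditioning on V_2=5 selects the 2 unit(s) with V_1 ∈ {7, 4}. Their V_4 values: -17, -14. Mean = -15.5.

-15.5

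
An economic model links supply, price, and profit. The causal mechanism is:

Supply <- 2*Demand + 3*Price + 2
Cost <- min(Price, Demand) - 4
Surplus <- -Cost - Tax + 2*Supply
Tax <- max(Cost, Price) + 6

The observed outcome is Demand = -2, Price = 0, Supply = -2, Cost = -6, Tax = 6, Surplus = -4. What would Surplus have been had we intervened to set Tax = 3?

The intervention breaks the incoming arrows to Tax: Tax <- max(Cost, Price) + 6 no longer applies, and Tax = 3.
Supply = 2*Demand + 3*Price + 2  [with Demand=-2, Price=0]  = -2
Cost = min(Price, Demand) - 4  [with Price=0, Demand=-2]  = -6
Surplus = -Cost - Tax + 2*Supply  [with Cost=-6, Tax=3, Supply=-2]  = -1

-1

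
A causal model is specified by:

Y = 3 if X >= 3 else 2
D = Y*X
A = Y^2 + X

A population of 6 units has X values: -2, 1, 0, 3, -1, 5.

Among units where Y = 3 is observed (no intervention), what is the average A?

Conditioning on Y=3 selects the 2 unit(s) with X ∈ {3, 5}. Their A values: 12, 14. Mean = 13.

13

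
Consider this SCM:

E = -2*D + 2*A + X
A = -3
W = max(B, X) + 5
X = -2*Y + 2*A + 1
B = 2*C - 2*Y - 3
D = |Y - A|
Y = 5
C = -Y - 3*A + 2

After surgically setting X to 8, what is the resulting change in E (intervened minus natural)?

23

Intervening sets X = 8 and removes its equation (X = -2*Y + 2*A + 1).
D = |Y - A|  [with Y=5, A=-3]  = 8
E = -2*D + 2*A + X  [with D=8, A=-3, X=8]  = -14
Without intervention: D = |Y - A|  [with Y=5, A=-3]  = 8; X = -2*Y + 2*A + 1  [with Y=5, A=-3]  = -15; E = -2*D + 2*A + X  [with D=8, A=-3, X=-15]  = -37.
Change = -14 − (-37) = 23.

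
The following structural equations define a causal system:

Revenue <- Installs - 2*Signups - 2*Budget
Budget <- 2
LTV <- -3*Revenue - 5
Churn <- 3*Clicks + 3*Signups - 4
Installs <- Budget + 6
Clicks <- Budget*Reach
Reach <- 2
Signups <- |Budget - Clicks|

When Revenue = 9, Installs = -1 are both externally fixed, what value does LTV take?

The joint intervention fixes Revenue = 9, Installs = -1, removing each variable's own equation.
LTV = -3*Revenue - 5  [with Revenue=9]  = -32

-32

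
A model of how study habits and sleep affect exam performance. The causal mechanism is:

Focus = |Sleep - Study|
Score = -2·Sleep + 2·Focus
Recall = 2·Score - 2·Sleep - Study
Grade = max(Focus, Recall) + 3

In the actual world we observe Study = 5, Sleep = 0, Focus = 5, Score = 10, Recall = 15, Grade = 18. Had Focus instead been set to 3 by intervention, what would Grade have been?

10

The intervention breaks the incoming arrows to Focus: Focus = |Sleep - Study| no longer applies, and Focus = 3.
Score = -2·Sleep + 2·Focus  [with Sleep=0, Focus=3]  = 6
Recall = 2·Score - 2·Sleep - Study  [with Score=6, Sleep=0, Study=5]  = 7
Grade = max(Focus, Recall) + 3  [with Focus=3, Recall=7]  = 10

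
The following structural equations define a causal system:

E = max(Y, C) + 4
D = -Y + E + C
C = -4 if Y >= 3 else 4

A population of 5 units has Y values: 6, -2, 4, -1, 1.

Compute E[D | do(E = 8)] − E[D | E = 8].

-2.3

do(E=8) breaks E's dependence on Y. With E=8 fixed, D across the units is -2, 14, 0, 13, 11, mean 7.2.
E[D|E=8] averages over only the 4 units with E=8 (Y = -2, 4, -1, 1): D = 14, 0, 13, 11, mean 9.5.
Difference = 7.2 − 9.5 = -2.3.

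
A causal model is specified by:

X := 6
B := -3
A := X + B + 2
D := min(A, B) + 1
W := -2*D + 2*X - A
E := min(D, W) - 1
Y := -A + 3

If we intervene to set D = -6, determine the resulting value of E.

Under do(D=-6), the mechanism D := min(A, B) + 1 is discarded; D is fixed at -6.
A = X + B + 2  [with X=6, B=-3]  = 5
W = -2*D + 2*X - A  [with D=-6, X=6, A=5]  = 19
E = min(D, W) - 1  [with D=-6, W=19]  = -7

-7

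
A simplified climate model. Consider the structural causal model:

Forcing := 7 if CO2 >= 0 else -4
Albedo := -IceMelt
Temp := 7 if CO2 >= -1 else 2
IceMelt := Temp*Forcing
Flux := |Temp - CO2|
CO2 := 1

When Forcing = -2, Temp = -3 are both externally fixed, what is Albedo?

Under do(Forcing = -2, Temp = -3), each intervened variable's structural equation is replaced by its fixed value.
IceMelt = Temp*Forcing  [with Temp=-3, Forcing=-2]  = 6
Albedo = -IceMelt  [with IceMelt=6]  = -6

-6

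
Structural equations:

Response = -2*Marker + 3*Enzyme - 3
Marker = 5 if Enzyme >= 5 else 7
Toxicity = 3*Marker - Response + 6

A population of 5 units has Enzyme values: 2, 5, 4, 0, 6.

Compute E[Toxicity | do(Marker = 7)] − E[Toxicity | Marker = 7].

-4.2

Every unit gets Marker=7 under the intervention. Toxicity values become 38, 29, 32, 44, 26; E[Toxicity|do(Marker=7)] = 33.8.
Observing Marker=7 restricts to units where Marker's equation naturally yields 7: Enzyme ∈ {2, 4, 0}. In that subpopulation Toxicity = 38, 32, 44, mean 38.
Difference = 33.8 − 38 = -4.2.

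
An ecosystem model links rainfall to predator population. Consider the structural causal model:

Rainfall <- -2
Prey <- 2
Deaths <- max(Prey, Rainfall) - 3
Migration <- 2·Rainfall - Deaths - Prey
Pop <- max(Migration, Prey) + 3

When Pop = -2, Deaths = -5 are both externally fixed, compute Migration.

Under do(Pop = -2, Deaths = -5), each intervened variable's structural equation is replaced by its fixed value.
Migration = 2·Rainfall - Deaths - Prey  [with Rainfall=-2, Deaths=-5, Prey=2]  = -1

-1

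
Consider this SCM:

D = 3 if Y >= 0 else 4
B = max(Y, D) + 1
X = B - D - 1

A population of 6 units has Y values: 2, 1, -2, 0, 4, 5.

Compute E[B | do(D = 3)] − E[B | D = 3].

-0.1

Under do(D=3), D's equation is replaced by D=3 for every unit. Per-unit B: 4, 4, 4, 4, 5, 6. Mean = 4.5.
Conditioning on D=3 selects the 5 unit(s) with Y ∈ {2, 1, 0, 4, 5}. Their B values: 4, 4, 4, 5, 6. Mean = 4.6.
Difference = 4.5 − 4.6 = -0.1.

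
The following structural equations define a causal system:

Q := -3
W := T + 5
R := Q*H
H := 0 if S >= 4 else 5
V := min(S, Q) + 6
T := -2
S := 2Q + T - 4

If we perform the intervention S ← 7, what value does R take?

0

The intervention breaks the incoming arrows to S: S := 2Q + T - 4 no longer applies, and S = 7.
H = 0 if S >= 4 else 5  [with S=7]  = 0
R = Q*H  [with Q=-3, H=0]  = 0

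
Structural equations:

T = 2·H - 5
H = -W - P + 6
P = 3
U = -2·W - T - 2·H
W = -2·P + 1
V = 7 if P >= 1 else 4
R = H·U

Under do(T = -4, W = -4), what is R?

Under do(T = -4, W = -4), each intervened variable's structural equation is replaced by its fixed value.
H = -W - P + 6  [with W=-4, P=3]  = 7
U = -2·W - T - 2·H  [with W=-4, T=-4, H=7]  = -2
R = H·U  [with H=7, U=-2]  = -14

-14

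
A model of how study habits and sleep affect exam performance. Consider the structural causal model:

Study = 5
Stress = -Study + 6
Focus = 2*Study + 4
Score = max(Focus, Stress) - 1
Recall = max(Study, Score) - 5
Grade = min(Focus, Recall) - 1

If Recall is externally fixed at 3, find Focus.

14

do(Recall=3) replaces the equation Recall = max(Study, Score) - 5 with the constant Recall = 3.
Focus is not downstream of the intervention, so its value is determined by the original equations.
Focus = 2*Study + 4  [with Study=5]  = 14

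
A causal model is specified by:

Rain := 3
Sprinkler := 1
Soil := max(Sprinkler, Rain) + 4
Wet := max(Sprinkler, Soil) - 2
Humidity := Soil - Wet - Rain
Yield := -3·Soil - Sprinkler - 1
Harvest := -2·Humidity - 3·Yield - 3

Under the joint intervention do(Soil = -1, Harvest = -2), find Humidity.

Setting Soil = -1, Harvest = -2 by intervention discards those variables' equations.
Wet = max(Sprinkler, Soil) - 2  [with Sprinkler=1, Soil=-1]  = -1
Humidity = Soil - Wet - Rain  [with Soil=-1, Wet=-1, Rain=3]  = -3

-3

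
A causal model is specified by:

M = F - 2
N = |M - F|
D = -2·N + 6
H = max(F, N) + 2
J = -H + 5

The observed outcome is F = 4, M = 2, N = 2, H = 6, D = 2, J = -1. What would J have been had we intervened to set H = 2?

3

Under do(H=2), the mechanism H = max(F, N) + 2 is discarded; H is fixed at 2.
J = -H + 5  [with H=2]  = 3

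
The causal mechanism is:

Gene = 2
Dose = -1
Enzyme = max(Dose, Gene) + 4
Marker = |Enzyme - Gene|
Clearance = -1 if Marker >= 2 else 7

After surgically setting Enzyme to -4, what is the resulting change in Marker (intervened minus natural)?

The intervention breaks the incoming arrows to Enzyme: Enzyme = max(Dose, Gene) + 4 no longer applies, and Enzyme = -4.
Marker = |Enzyme - Gene|  [with Enzyme=-4, Gene=2]  = 6
Without intervention: Enzyme = max(Dose, Gene) + 4  [with Dose=-1, Gene=2]  = 6; Marker = |Enzyme - Gene|  [with Enzyme=6, Gene=2]  = 4.
Change = 6 − 4 = 2.

2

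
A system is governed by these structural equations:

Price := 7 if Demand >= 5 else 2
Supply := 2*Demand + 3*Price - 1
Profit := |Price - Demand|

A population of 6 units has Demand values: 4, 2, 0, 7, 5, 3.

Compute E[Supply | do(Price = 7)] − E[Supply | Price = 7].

Under do(Price=7), Price's equation is replaced by Price=7 for every unit. Per-unit Supply: 28, 24, 20, 34, 30, 26. Mean = 27.
E[Supply|Price=7] averages over only the 2 units with Price=7 (Demand = 7, 5): Supply = 34, 30, mean 32.
Difference = 27 − 32 = -5.

-5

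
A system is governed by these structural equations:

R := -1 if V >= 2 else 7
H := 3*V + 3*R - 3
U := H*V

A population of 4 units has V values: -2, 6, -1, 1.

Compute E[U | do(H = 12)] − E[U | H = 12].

Every unit gets H=12 under the intervention. U values become -24, 72, -12, 12; E[U|do(H=12)] = 12.
Observing H=12 restricts to units where H's equation naturally yields 12: V ∈ {-2, 6}. In that subpopulation U = -24, 72, mean 24.
Difference = 12 − 24 = -12.

-12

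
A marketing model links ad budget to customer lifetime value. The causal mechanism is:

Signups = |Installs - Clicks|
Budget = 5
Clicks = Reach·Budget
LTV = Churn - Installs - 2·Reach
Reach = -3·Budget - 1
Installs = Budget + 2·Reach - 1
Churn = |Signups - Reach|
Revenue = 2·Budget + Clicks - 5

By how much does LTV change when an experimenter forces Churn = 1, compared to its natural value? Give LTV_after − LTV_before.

-67

Intervening sets Churn = 1 and removes its equation (Churn = |Signups - Reach|).
Reach = -3·Budget - 1  [with Budget=5]  = -16
Installs = Budget + 2·Reach - 1  [with Budget=5, Reach=-16]  = -28
LTV = Churn - Installs - 2·Reach  [with Churn=1, Installs=-28, Reach=-16]  = 61
Without intervention: Reach = -3·Budget - 1  [with Budget=5]  = -16; Clicks = Reach·Budget  [with Reach=-16, Budget=5]  = -80; Installs = Budget + 2·Reach - 1  [with Budget=5, Reach=-16]  = -28; Signups = |Installs - Clicks|  [with Installs=-28, Clicks=-80]  = 52; Churn = |Signups - Reach|  [with Signups=52, Reach=-16]  = 68; LTV = Churn - Installs - 2·Reach  [with Churn=68, Installs=-28, Reach=-16]  = 128.
Change = 61 − 128 = -67.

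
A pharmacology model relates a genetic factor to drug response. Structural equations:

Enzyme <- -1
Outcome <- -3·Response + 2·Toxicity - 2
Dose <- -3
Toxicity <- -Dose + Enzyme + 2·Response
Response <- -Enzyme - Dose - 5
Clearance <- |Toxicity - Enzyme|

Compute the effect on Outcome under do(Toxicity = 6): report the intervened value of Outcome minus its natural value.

12

Under do(Toxicity=6), the mechanism Toxicity <- -Dose + Enzyme + 2·Response is discarded; Toxicity is fixed at 6.
Response = -Enzyme - Dose - 5  [with Enzyme=-1, Dose=-3]  = -1
Outcome = -3·Response + 2·Toxicity - 2  [with Response=-1, Toxicity=6]  = 13
Without intervention: Response = -Enzyme - Dose - 5  [with Enzyme=-1, Dose=-3]  = -1; Toxicity = -Dose + Enzyme + 2·Response  [with Dose=-3, Enzyme=-1, Response=-1]  = 0; Outcome = -3·Response + 2·Toxicity - 2  [with Response=-1, Toxicity=0]  = 1.
Change = 13 − 1 = 12.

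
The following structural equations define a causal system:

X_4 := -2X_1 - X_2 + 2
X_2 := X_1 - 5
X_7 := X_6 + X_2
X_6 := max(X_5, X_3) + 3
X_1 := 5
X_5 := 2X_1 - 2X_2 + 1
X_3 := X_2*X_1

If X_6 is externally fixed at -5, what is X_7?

-5

Intervening sets X_6 = -5 and removes its equation (X_6 := max(X_5, X_3) + 3).
X_2 = X_1 - 5  [with X_1=5]  = 0
X_7 = X_6 + X_2  [with X_6=-5, X_2=0]  = -5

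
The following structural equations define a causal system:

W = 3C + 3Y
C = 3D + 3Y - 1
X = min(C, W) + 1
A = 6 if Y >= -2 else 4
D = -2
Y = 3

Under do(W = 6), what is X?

3

Under do(W=6), the mechanism W = 3C + 3Y is discarded; W is fixed at 6.
C = 3D + 3Y - 1  [with D=-2, Y=3]  = 2
X = min(C, W) + 1  [with C=2, W=6]  = 3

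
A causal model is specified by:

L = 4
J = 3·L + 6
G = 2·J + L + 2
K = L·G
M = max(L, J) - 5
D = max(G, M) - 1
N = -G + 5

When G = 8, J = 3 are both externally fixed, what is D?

Setting G = 8, J = 3 by intervention discards those variables' equations.
M = max(L, J) - 5  [with L=4, J=3]  = -1
D = max(G, M) - 1  [with G=8, M=-1]  = 7

7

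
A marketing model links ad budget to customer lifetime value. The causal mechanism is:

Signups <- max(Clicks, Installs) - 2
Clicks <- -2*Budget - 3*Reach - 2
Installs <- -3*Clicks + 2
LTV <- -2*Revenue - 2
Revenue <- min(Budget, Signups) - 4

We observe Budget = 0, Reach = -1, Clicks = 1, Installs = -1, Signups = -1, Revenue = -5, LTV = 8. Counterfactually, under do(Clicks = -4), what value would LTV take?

6

The intervention breaks the incoming arrows to Clicks: Clicks <- -2*Budget - 3*Reach - 2 no longer applies, and Clicks = -4.
Installs = -3*Clicks + 2  [with Clicks=-4]  = 14
Signups = max(Clicks, Installs) - 2  [with Clicks=-4, Installs=14]  = 12
Revenue = min(Budget, Signups) - 4  [with Budget=0, Signups=12]  = -4
LTV = -2*Revenue - 2  [with Revenue=-4]  = 6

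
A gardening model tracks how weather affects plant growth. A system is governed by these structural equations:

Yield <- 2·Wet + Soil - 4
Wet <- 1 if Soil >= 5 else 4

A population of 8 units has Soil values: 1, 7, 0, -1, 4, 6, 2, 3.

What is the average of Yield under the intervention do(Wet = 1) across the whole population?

0.75

Every unit gets Wet=1 under the intervention. Yield values become -1, 5, -2, -3, 2, 4, 0, 1; E[Yield|do(Wet=1)] = 0.75.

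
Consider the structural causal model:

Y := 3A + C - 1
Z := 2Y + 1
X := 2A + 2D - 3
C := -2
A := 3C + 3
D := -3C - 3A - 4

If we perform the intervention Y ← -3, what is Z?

Intervening sets Y = -3 and removes its equation (Y := 3A + C - 1).
Z = 2Y + 1  [with Y=-3]  = -5

-5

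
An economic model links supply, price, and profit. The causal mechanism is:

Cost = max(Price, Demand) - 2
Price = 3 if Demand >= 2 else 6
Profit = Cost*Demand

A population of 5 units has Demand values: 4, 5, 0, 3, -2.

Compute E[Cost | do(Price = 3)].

The intervention sets Price=3 in all 5 units regardless of Demand. Recomputing Cost per unit gives 2, 3, 1, 1, 1; average 1.6.

1.6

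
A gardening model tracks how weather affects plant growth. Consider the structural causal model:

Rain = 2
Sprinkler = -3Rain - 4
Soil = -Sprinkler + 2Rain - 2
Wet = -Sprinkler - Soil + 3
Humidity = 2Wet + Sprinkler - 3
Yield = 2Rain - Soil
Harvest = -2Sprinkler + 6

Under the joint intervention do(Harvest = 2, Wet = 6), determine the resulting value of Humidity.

-1

Under do(Harvest = 2, Wet = 6), each intervened variable's structural equation is replaced by its fixed value.
Sprinkler = -3Rain - 4  [with Rain=2]  = -10
Humidity = 2Wet + Sprinkler - 3  [with Wet=6, Sprinkler=-10]  = -1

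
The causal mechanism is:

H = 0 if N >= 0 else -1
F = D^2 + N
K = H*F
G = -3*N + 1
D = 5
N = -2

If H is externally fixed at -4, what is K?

Under do(H=-4), the mechanism H = 0 if N >= 0 else -1 is discarded; H is fixed at -4.
F = D^2 + N  [with D=5, N=-2]  = 23
K = H*F  [with H=-4, F=23]  = -92

-92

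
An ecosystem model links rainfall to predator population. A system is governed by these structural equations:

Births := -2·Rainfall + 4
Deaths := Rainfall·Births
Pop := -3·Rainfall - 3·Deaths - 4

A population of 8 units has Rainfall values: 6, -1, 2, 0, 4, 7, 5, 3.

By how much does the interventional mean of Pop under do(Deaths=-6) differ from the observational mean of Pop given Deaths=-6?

do(Deaths=-6) breaks Deaths's dependence on Rainfall. With Deaths=-6 fixed, Pop across the units is -4, 17, 8, 14, 2, -7, -1, 5, mean 4.25.
Observing Deaths=-6 restricts to units where Deaths's equation naturally yields -6: Rainfall ∈ {-1, 3}. In that subpopulation Pop = 17, 5, mean 11.
Difference = 4.25 − 11 = -6.75.

-6.75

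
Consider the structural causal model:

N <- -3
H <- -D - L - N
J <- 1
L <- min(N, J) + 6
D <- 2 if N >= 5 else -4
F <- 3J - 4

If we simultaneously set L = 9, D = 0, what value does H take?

The joint intervention fixes L = 9, D = 0, removing each variable's own equation.
H = -D - L - N  [with D=0, L=9, N=-3]  = -6

-6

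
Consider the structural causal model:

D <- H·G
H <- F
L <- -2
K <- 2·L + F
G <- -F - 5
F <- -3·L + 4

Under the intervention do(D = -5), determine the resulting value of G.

-15

do(D=-5) replaces the equation D <- H·G with the constant D = -5.
G is not downstream of the intervention, so its value is determined by the original equations.
F = -3·L + 4  [with L=-2]  = 10
G = -F - 5  [with F=10]  = -15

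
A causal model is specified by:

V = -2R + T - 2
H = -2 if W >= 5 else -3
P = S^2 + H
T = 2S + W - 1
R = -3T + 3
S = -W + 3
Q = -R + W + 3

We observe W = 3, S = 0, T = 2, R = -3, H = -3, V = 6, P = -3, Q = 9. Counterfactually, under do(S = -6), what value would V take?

-78

Under do(S=-6), the mechanism S = -W + 3 is discarded; S is fixed at -6.
T = 2S + W - 1  [with S=-6, W=3]  = -10
R = -3T + 3  [with T=-10]  = 33
V = -2R + T - 2  [with R=33, T=-10]  = -78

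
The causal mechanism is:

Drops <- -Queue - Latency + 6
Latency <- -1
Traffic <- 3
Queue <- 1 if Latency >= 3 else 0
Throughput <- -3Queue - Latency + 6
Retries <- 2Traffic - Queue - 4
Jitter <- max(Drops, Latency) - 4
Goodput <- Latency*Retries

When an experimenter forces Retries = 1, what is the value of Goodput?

-1

do(Retries=1) replaces the equation Retries <- 2Traffic - Queue - 4 with the constant Retries = 1.
Goodput = Latency*Retries  [with Latency=-1, Retries=1]  = -1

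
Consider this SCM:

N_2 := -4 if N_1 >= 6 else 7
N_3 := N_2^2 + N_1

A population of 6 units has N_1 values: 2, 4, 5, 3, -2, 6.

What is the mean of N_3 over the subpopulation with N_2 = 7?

E[N_3|N_2=7] averages over only the 5 units with N_2=7 (N_1 = 2, 4, 5, 3, -2): N_3 = 51, 53, 54, 52, 47, mean 51.4.

51.4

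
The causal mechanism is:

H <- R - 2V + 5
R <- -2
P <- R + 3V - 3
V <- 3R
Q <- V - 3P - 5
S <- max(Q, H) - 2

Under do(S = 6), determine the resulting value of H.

do(S=6) replaces the equation S <- max(Q, H) - 2 with the constant S = 6.
No directed path runs from S to H, so H keeps its natural value.
V = 3R  [with R=-2]  = -6
H = R - 2V + 5  [with R=-2, V=-6]  = 15

15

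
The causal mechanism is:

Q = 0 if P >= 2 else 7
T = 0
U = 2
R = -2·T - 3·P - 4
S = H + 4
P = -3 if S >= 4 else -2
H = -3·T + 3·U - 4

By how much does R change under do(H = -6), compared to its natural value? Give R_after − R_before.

The intervention breaks the incoming arrows to H: H = -3·T + 3·U - 4 no longer applies, and H = -6.
S = H + 4  [with H=-6]  = -2
P = -3 if S >= 4 else -2  [with S=-2]  = -2
R = -2·T - 3·P - 4  [with T=0, P=-2]  = 2
Without intervention: H = -3·T + 3·U - 4  [with T=0, U=2]  = 2; S = H + 4  [with H=2]  = 6; P = -3 if S >= 4 else -2  [with S=6]  = -3; R = -2·T - 3·P - 4  [with T=0, P=-3]  = 5.
Change = 2 − 5 = -3.

-3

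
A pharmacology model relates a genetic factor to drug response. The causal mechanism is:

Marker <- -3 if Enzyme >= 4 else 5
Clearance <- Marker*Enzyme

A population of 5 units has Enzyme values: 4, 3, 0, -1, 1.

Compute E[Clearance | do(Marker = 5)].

Every unit gets Marker=5 under the intervention. Clearance values become 20, 15, 0, -5, 5; E[Clearance|do(Marker=5)] = 7.

7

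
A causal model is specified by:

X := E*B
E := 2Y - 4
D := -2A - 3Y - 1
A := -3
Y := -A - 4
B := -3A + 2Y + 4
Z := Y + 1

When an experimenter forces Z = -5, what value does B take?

Under do(Z=-5), the mechanism Z := Y + 1 is discarded; Z is fixed at -5.
Since B is not a descendant of the intervened variable, it is unaffected.
Y = -A - 4  [with A=-3]  = -1
B = -3A + 2Y + 4  [with A=-3, Y=-1]  = 11

11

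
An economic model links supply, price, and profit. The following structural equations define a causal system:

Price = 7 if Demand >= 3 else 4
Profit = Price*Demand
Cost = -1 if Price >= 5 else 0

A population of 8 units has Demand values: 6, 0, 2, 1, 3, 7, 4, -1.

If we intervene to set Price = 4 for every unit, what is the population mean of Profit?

Under do(Price=4), Price's equation is replaced by Price=4 for every unit. Per-unit Profit: 24, 0, 8, 4, 12, 28, 16, -4. Mean = 11.

11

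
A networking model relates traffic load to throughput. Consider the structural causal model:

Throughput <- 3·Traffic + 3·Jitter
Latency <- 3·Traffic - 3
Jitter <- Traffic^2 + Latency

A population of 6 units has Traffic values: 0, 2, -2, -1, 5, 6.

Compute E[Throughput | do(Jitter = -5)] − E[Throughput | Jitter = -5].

9.5

Under do(Jitter=-5), Jitter's equation is replaced by Jitter=-5 for every unit. Per-unit Throughput: -15, -9, -21, -18, 0, 3. Mean = -10.
E[Throughput|Jitter=-5] averages over only the 2 units with Jitter=-5 (Traffic = -2, -1): Throughput = -21, -18, mean -19.5.
Difference = -10 − (-19.5) = 9.5.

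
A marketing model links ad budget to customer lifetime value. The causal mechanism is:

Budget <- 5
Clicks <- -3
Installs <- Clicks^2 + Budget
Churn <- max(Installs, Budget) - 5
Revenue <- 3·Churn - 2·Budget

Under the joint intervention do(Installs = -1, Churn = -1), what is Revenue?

Setting Installs = -1, Churn = -1 by intervention discards those variables' equations.
Revenue = 3·Churn - 2·Budget  [with Churn=-1, Budget=5]  = -13

-13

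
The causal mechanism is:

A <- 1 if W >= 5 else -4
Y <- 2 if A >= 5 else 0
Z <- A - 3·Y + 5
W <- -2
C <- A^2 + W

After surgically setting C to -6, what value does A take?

-4

Under do(C=-6), the mechanism C <- A^2 + W is discarded; C is fixed at -6.
Since A is not a descendant of the intervened variable, it is unaffected.
A = 1 if W >= 5 else -4  [with W=-2]  = -4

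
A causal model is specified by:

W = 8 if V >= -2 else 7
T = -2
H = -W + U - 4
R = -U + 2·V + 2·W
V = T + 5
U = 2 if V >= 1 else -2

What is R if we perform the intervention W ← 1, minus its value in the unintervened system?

-14

Under do(W=1), the mechanism W = 8 if V >= -2 else 7 is discarded; W is fixed at 1.
V = T + 5  [with T=-2]  = 3
U = 2 if V >= 1 else -2  [with V=3]  = 2
R = -U + 2·V + 2·W  [with U=2, V=3, W=1]  = 6
Without intervention: V = T + 5  [with T=-2]  = 3; U = 2 if V >= 1 else -2  [with V=3]  = 2; W = 8 if V >= -2 else 7  [with V=3]  = 8; R = -U + 2·V + 2·W  [with U=2, V=3, W=8]  = 20.
Change = 6 − 20 = -14.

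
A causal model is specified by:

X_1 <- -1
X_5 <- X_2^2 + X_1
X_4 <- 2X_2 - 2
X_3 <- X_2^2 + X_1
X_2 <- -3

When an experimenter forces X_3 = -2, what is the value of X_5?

8

do(X_3=-2) replaces the equation X_3 <- X_2^2 + X_1 with the constant X_3 = -2.
X_5 is not downstream of the intervention, so its value is determined by the original equations.
X_5 = X_2^2 + X_1  [with X_2=-3, X_1=-1]  = 8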